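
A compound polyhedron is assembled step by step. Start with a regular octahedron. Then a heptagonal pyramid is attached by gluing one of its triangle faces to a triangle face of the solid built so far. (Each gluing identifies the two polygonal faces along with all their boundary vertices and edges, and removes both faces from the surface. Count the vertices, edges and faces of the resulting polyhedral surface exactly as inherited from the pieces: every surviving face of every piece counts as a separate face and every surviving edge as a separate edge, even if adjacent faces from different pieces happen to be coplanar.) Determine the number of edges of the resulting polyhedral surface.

23

A regular octahedron: V=6, E=12, F=8.
Attach a heptagonal pyramid (V=8, E=14, F=8) along a 3-gon: merge 3 vertices and 3 edges, delete both glued faces → V=11, E=23, F=14.
Check: V − E + F = 11 − 23 + 14 = 2.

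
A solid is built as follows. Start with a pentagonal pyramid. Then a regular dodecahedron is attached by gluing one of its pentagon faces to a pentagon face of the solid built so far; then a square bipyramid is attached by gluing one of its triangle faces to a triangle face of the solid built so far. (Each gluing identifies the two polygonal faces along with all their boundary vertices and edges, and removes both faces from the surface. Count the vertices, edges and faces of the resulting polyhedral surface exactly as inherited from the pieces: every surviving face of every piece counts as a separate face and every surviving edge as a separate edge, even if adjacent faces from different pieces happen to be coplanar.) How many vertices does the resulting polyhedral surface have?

A pentagonal pyramid: V=6, E=10, F=6.
Attach a regular dodecahedron (V=20, E=30, F=12) along a 5-gon: merge 5 vertices and 5 edges, delete both glued faces → V=21, E=35, F=16.
Attach a square bipyramid (V=6, E=12, F=8) along a 3-gon: merge 3 vertices and 3 edges, delete both glued faces → V=24, E=44, F=22.
Check: V − E + F = 24 − 44 + 22 = 2.

24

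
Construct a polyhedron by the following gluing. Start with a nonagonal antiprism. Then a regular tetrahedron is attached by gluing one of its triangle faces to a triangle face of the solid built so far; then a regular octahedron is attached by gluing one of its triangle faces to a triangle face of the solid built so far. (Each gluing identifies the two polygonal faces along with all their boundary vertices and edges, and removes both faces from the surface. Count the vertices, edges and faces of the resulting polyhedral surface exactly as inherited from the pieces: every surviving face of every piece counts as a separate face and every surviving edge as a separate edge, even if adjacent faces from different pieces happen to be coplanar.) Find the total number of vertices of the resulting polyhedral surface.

A nonagonal antiprism: V=18, E=36, F=20.
Attach a regular tetrahedron (V=4, E=6, F=4) along a 3-gon: merge 3 vertices and 3 edges, delete both glued faces → V=19, E=39, F=22.
Attach a regular octahedron (V=6, E=12, F=8) along a 3-gon: merge 3 vertices and 3 edges, delete both glued faces → V=22, E=48, F=28.
Check: V − E + F = 22 − 48 + 28 = 2.

22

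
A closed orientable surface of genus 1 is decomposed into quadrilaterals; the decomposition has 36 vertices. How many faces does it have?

36

χ = 2 − 2·1 = 0, and every face is a square so 4F = 2E.
V − E + F = 0 with E = 4F/2 gives 36 − (4/2 − 1)·F = 0, so F = 36 and E = 72.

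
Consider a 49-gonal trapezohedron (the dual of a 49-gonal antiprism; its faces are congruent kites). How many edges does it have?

The n-trapezohedron (dual of the n-antiprism) has V = 2·49 + 2 = 100, E = 4·49 = 196, F = 2·49 = 98.

196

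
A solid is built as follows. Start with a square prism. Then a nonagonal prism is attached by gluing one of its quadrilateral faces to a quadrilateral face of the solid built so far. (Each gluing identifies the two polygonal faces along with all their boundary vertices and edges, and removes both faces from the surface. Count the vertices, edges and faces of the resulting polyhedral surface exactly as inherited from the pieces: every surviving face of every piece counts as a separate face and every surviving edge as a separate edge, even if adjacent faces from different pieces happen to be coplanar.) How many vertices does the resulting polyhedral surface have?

22

A square prism: V=8, E=12, F=6.
Attach a nonagonal prism (V=18, E=27, F=11) along a 4-gon: merge 4 vertices and 4 edges, delete both glued faces → V=22, E=35, F=15.
Check: V − E + F = 22 − 35 + 15 = 2.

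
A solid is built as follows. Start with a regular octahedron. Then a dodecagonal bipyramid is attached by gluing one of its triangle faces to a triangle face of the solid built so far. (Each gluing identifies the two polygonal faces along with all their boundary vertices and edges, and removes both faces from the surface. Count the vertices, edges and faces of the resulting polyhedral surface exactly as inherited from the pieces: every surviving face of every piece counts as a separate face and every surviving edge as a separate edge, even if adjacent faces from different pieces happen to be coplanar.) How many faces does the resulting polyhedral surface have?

A regular octahedron: V=6, E=12, F=8.
Attach a dodecagonal bipyramid (V=14, E=36, F=24) along a 3-gon: merge 3 vertices and 3 edges, delete both glued faces → V=17, E=45, F=30.
Check: V − E + F = 17 − 45 + 30 = 2.

30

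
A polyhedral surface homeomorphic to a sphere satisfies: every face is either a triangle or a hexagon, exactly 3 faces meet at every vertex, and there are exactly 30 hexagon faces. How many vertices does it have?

64

Let x be the number of triangles; then F = 30 + x.
Edge–face incidences: 2E = 6·30 + 3·x = 180 + 3x.
Every vertex has degree 3, so 3V = 2E.
Euler: V − E + F = 2 ⇒ (2E)/3 − E + (30 + x) = 2.
Multiply by 6: 2·(2E) − 3·(2E) + 6·(30 + x) = 12, i.e. 180 + 6x − (180 + 3x) = 12.
Collecting terms: 3x = 12, so x = 4.
Then 2E = 180 + 3·4 = 192, so E = 96, V = 2E/3 = 64, F = 30 + 4 = 34.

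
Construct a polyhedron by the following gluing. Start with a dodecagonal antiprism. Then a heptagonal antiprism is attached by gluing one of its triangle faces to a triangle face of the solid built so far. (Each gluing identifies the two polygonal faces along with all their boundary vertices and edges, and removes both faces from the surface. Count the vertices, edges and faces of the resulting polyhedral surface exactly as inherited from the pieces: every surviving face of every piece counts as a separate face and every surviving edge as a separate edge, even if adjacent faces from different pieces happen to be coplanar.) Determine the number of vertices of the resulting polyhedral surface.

35

A dodecagonal antiprism: V=24, E=48, F=26.
Attach a heptagonal antiprism (V=14, E=28, F=16) along a 3-gon: merge 3 vertices and 3 edges, delete both glued faces → V=35, E=73, F=40.
Check: V − E + F = 35 − 73 + 40 = 2.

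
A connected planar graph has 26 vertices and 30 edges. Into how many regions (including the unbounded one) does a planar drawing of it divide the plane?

6

Euler's formula for a connected plane graph: V − E + F = 2, so F = 2 − 26 + 30 = 6.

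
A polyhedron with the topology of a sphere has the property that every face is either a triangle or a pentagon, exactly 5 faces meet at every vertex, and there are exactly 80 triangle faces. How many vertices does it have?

60

Let x be the number of pentagons; then F = 80 + x.
Edge–face incidences: 2E = 3·80 + 5·x = 240 + 5x.
Every vertex has degree 5, so 5V = 2E.
Euler: V − E + F = 2 ⇒ (2E)/5 − E + (80 + x) = 2.
Multiply by 10: 2·(2E) − 5·(2E) + 10·(80 + x) = 20, i.e. 800 + 10x − 3·(240 + 5x) = 20.
Collecting terms: −5x + 80 = 20, so −5x = −60, so x = 12.
Then 2E = 240 + 5·12 = 300, so E = 150, V = 2E/5 = 60, F = 80 + 12 = 92.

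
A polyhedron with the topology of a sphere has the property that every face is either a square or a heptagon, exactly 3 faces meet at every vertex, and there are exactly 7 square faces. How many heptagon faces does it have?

Let x be the number of heptagons; then F = 7 + x.
Edge–face incidences: 2E = 4·7 + 7·x = 28 + 7x.
Every vertex has degree 3, so 3V = 2E.
Euler: V − E + F = 2 ⇒ (2E)/3 − E + (7 + x) = 2.
Multiply by 6: 2·(2E) − 3·(2E) + 6·(7 + x) = 12, i.e. 42 + 6x − (28 + 7x) = 12.
Collecting terms: −x + 14 = 12, so −x = −2, so x = 2.
Then 2E = 28 + 7·2 = 42, so E = 21, V = 2E/3 = 14, F = 7 + 2 = 9.

2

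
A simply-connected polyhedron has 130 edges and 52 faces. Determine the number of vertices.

80

Here V − E + F = 2.
V = 2 + E − F = 2 + 130 − 52 = 80.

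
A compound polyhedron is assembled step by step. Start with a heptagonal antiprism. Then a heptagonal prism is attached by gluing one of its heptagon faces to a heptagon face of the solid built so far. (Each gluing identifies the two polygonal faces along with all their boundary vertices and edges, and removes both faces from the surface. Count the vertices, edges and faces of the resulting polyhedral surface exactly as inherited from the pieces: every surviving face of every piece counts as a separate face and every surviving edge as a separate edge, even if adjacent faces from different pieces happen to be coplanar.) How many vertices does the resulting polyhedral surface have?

A heptagonal antiprism: V=14, E=28, F=16.
Attach a heptagonal prism (V=14, E=21, F=9) along a 7-gon: merge 7 vertices and 7 edges, delete both glued faces → V=21, E=42, F=23.
Check: V − E + F = 21 − 42 + 23 = 2.

21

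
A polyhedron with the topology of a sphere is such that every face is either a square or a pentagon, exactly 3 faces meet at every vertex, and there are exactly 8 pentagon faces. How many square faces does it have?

Let x be the number of squares; then F = 8 + x.
Edge–face incidences: 2E = 5·8 + 4·x = 40 + 4x.
Every vertex has degree 3, so 3V = 2E.
Euler: V − E + F = 2 ⇒ (2E)/3 − E + (8 + x) = 2.
Multiply by 6: 2·(2E) − 3·(2E) + 6·(8 + x) = 12, i.e. 48 + 6x − (40 + 4x) = 12.
Collecting terms: 2x + 8 = 12, so 2x = 4, so x = 2.
Then 2E = 40 + 4·2 = 48, so E = 24, V = 2E/3 = 16, F = 8 + 2 = 10.

2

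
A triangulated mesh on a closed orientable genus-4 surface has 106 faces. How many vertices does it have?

χ = 2 − 2·4 = -6, and every face is a triangle so 3F = 2E.
E = 3·106/2 = 159. Then V = -6 + E − F = -6 + 159 − 106 = 47.

47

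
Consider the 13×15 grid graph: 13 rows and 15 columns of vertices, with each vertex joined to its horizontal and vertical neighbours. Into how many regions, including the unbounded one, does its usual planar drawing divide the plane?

169

The grid has V = 13·15 = 195 vertices and E = 13·14 + 15·12 = 362 edges.
F = 2 − V + E = 2 − 195 + 362 = 169.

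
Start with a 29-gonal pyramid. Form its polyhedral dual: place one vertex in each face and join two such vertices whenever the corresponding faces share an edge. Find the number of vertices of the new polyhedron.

30

The base solid has V = 30, E = 58, F = 30.
The dual swaps V and F and preserves E: V′ = F = 30, E′ = E = 58, F′ = V = 30.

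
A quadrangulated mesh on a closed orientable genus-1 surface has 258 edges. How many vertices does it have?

χ = 2 − 2·1 = 0, and every face is a square so 4F = 2E.
F = 2E/4 = 129. Then V = 0 + E − F = 0 + 258 − 129 = 129.

129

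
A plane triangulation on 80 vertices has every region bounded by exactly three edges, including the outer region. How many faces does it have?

156

In a plane triangulation 3F = 2E and V − E + F = 2, so F = 2V − 4 = 2·80 − 4 = 156.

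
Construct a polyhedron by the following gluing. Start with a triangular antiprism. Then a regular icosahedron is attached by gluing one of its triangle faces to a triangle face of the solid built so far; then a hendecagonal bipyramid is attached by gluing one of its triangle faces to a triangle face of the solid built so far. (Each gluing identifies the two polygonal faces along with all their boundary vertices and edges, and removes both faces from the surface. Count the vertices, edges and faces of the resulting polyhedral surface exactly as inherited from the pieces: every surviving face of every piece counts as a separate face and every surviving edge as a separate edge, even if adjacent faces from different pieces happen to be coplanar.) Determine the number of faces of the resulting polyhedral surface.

A triangular antiprism: V=6, E=12, F=8.
Attach a regular icosahedron (V=12, E=30, F=20) along a 3-gon: merge 3 vertices and 3 edges, delete both glued faces → V=15, E=39, F=26.
Attach a hendecagonal bipyramid (V=13, E=33, F=22) along a 3-gon: merge 3 vertices and 3 edges, delete both glued faces → V=25, E=69, F=46.
Check: V − E + F = 25 − 69 + 46 = 2.

46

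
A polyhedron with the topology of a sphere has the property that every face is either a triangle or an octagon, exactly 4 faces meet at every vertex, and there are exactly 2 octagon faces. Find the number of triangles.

Let x be the number of triangles; then F = 2 + x.
Edge–face incidences: 2E = 8·2 + 3·x = 16 + 3x.
Every vertex has degree 4, so 4V = 2E.
Euler: V − E + F = 2 ⇒ (2E)/4 − E + (2 + x) = 2.
Multiply by 8: 2·(2E) − 4·(2E) + 8·(2 + x) = 16, i.e. 16 + 8x − 2·(16 + 3x) = 16.
Collecting terms: 2x − 16 = 16, so 2x = 32, so x = 16.
Then 2E = 16 + 3·16 = 64, so E = 32, V = 2E/4 = 16, F = 2 + 16 = 18.

16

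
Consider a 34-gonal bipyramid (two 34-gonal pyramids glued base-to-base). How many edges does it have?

A bipyramid over an n-gon has 2n triangular faces and n + 2 vertices: V = 34 + 2 = 36, E = 3·34 = 102, F = 2·34 = 68.

102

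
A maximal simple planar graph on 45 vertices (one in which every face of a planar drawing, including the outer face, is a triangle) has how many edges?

In a plane triangulation 3F = 2E and V − E + F = 2, so E = 3V − 6 = 3·45 − 6 = 129.

129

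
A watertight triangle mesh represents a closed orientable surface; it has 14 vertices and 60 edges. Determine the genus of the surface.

Every face is a triangle and each edge borders two faces, so 3F = 2·60, giving F = 40.
χ = V − E + F = 14 − 60 + 40 = -6.
For a closed orientable surface χ = 2 − 2g, so g = (2 − (-6))/2 = 4.

4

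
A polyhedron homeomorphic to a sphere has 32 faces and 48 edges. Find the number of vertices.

Here V − E + F = 2.
V = 2 + E − F = 2 + 48 − 32 = 18.

18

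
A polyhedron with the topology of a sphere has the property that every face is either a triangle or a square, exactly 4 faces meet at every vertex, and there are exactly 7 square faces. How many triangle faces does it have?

Let x be the number of triangles; then F = 7 + x.
Edge–face incidences: 2E = 4·7 + 3·x = 28 + 3x.
Every vertex has degree 4, so 4V = 2E.
Euler: V − E + F = 2 ⇒ (2E)/4 − E + (7 + x) = 2.
Multiply by 8: 2·(2E) − 4·(2E) + 8·(7 + x) = 16, i.e. 56 + 8x − 2·(28 + 3x) = 16.
Collecting terms: 2x = 16, so x = 8.
Then 2E = 28 + 3·8 = 52, so E = 26, V = 2E/4 = 13, F = 7 + 8 = 15.

8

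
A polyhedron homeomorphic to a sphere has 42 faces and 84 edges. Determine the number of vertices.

Here V − E + F = 2.
V = 2 + E − F = 2 + 84 − 42 = 44.

44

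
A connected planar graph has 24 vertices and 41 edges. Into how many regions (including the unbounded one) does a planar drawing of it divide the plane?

19

Euler's formula for a connected plane graph: V − E + F = 2, so F = 2 − 24 + 41 = 19.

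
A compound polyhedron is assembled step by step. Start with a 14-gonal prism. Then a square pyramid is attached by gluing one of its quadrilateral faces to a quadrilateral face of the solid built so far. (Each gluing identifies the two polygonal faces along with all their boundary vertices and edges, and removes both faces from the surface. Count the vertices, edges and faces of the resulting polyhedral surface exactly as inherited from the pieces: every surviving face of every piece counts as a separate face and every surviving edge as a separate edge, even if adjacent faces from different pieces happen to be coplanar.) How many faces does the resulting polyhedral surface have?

A 14-gonal prism: V=28, E=42, F=16.
Attach a square pyramid (V=5, E=8, F=5) along a 4-gon: merge 4 vertices and 4 edges, delete both glued faces → V=29, E=46, F=19.
Check: V − E + F = 29 − 46 + 19 = 2.

19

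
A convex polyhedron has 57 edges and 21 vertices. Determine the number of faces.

Here V − E + F = 2.
F = 2 − V + E = 2 − 21 + 57 = 38.

38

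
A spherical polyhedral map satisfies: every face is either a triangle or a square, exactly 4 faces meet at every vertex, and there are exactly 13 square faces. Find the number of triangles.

Let x be the number of triangles; then F = 13 + x.
Edge–face incidences: 2E = 4·13 + 3·x = 52 + 3x.
Every vertex has degree 4, so 4V = 2E.
Euler: V − E + F = 2 ⇒ (2E)/4 − E + (13 + x) = 2.
Multiply by 8: 2·(2E) − 4·(2E) + 8·(13 + x) = 16, i.e. 104 + 8x − 2·(52 + 3x) = 16.
Collecting terms: 2x = 16, so x = 8.
Then 2E = 52 + 3·8 = 76, so E = 38, V = 2E/4 = 19, F = 13 + 8 = 21.

8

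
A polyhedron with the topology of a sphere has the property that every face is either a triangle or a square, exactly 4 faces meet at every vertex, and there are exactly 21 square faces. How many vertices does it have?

Let x be the number of triangles; then F = 21 + x.
Edge–face incidences: 2E = 4·21 + 3·x = 84 + 3x.
Every vertex has degree 4, so 4V = 2E.
Euler: V − E + F = 2 ⇒ (2E)/4 − E + (21 + x) = 2.
Multiply by 8: 2·(2E) − 4·(2E) + 8·(21 + x) = 16, i.e. 168 + 8x − 2·(84 + 3x) = 16.
Collecting terms: 2x = 16, so x = 8.
Then 2E = 84 + 3·8 = 108, so E = 54, V = 2E/4 = 27, F = 21 + 8 = 29.

27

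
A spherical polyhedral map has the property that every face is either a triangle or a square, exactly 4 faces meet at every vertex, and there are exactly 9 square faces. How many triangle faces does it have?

Let x be the number of triangles; then F = 9 + x.
Edge–face incidences: 2E = 4·9 + 3·x = 36 + 3x.
Every vertex has degree 4, so 4V = 2E.
Euler: V − E + F = 2 ⇒ (2E)/4 − E + (9 + x) = 2.
Multiply by 8: 2·(2E) − 4·(2E) + 8·(9 + x) = 16, i.e. 72 + 8x − 2·(36 + 3x) = 16.
Collecting terms: 2x = 16, so x = 8.
Then 2E = 36 + 3·8 = 60, so E = 30, V = 2E/4 = 15, F = 9 + 8 = 17.

8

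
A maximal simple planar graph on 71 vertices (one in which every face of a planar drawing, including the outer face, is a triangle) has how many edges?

In a plane triangulation 3F = 2E and V − E + F = 2, so E = 3V − 6 = 3·71 − 6 = 207.

207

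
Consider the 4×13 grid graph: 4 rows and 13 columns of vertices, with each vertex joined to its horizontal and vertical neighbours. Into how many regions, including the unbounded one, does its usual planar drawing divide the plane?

The grid has V = 4·13 = 52 vertices and E = 4·12 + 13·3 = 87 edges.
F = 2 − V + E = 2 − 52 + 87 = 37.

37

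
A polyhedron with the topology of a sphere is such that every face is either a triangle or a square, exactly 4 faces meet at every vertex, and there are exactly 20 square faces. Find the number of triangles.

Let x be the number of triangles; then F = 20 + x.
Edge–face incidences: 2E = 4·20 + 3·x = 80 + 3x.
Every vertex has degree 4, so 4V = 2E.
Euler: V − E + F = 2 ⇒ (2E)/4 − E + (20 + x) = 2.
Multiply by 8: 2·(2E) − 4·(2E) + 8·(20 + x) = 16, i.e. 160 + 8x − 2·(80 + 3x) = 16.
Collecting terms: 2x = 16, so x = 8.
Then 2E = 80 + 3·8 = 104, so E = 52, V = 2E/4 = 26, F = 20 + 8 = 28.

8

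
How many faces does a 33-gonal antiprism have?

An antiprism on an n-gon has two n-gon caps and 2n triangles: V = 2·33 = 66, E = 4·33 = 132, F = 2·33 + 2 = 68.

68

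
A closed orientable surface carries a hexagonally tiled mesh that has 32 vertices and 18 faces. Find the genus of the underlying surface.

3

Every face is a hexagon, so 2E = 6·18 = 108, giving E = 54.
χ = V − E + F = 32 − 54 + 18 = -4.
For a closed orientable surface χ = 2 − 2g, so g = (2 − (-4))/2 = 3.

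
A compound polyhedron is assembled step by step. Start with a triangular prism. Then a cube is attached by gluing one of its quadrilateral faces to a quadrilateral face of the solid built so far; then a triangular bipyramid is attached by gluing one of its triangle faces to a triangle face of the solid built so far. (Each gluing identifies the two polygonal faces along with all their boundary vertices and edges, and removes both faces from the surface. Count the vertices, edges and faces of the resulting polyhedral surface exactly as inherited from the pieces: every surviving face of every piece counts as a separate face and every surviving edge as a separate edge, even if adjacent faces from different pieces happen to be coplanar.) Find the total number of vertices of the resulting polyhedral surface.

12

A triangular prism: V=6, E=9, F=5.
Attach a cube (V=8, E=12, F=6) along a 4-gon: merge 4 vertices and 4 edges, delete both glued faces → V=10, E=17, F=9.
Attach a triangular bipyramid (V=5, E=9, F=6) along a 3-gon: merge 3 vertices and 3 edges, delete both glued faces → V=12, E=23, F=13.
Check: V − E + F = 12 − 23 + 13 = 2.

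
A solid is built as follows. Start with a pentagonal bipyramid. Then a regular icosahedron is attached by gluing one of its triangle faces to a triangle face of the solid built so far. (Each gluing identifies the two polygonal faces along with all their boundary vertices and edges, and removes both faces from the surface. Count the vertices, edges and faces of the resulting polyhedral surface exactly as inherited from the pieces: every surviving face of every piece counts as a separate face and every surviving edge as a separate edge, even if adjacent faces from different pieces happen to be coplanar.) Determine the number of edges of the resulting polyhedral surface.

A pentagonal bipyramid: V=7, E=15, F=10.
Attach a regular icosahedron (V=12, E=30, F=20) along a 3-gon: merge 3 vertices and 3 edges, delete both glued faces → V=16, E=42, F=28.
Check: V − E + F = 16 − 42 + 28 = 2.

42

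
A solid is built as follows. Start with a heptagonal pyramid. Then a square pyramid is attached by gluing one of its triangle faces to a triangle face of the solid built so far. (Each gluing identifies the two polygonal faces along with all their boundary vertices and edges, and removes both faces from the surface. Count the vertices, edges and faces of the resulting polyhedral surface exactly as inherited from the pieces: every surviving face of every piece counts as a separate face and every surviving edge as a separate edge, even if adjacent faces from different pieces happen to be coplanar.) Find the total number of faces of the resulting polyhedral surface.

A heptagonal pyramid: V=8, E=14, F=8.
Attach a square pyramid (V=5, E=8, F=5) along a 3-gon: merge 3 vertices and 3 edges, delete both glued faces → V=10, E=19, F=11.
Check: V − E + F = 10 − 19 + 11 = 2.

11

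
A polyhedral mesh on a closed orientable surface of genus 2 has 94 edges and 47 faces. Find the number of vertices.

45

For a closed orientable surface of genus 2, χ = 2 − 2·2 = -2.
V = -2 + E − F = -2 + 94 − 47 = 45.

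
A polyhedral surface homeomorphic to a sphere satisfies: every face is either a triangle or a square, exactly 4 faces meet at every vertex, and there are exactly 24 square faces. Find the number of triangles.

8

Let x be the number of triangles; then F = 24 + x.
Edge–face incidences: 2E = 4·24 + 3·x = 96 + 3x.
Every vertex has degree 4, so 4V = 2E.
Euler: V − E + F = 2 ⇒ (2E)/4 − E + (24 + x) = 2.
Multiply by 8: 2·(2E) − 4·(2E) + 8·(24 + x) = 16, i.e. 192 + 8x − 2·(96 + 3x) = 16.
Collecting terms: 2x = 16, so x = 8.
Then 2E = 96 + 3·8 = 120, so E = 60, V = 2E/4 = 30, F = 24 + 8 = 32.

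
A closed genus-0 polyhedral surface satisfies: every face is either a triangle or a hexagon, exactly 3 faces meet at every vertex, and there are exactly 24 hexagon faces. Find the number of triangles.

4

Let x be the number of triangles; then F = 24 + x.
Edge–face incidences: 2E = 6·24 + 3·x = 144 + 3x.
Every vertex has degree 3, so 3V = 2E.
Euler: V − E + F = 2 ⇒ (2E)/3 − E + (24 + x) = 2.
Multiply by 6: 2·(2E) − 3·(2E) + 6·(24 + x) = 12, i.e. 144 + 6x − (144 + 3x) = 12.
Collecting terms: 3x = 12, so x = 4.
Then 2E = 144 + 3·4 = 156, so E = 78, V = 2E/3 = 52, F = 24 + 4 = 28.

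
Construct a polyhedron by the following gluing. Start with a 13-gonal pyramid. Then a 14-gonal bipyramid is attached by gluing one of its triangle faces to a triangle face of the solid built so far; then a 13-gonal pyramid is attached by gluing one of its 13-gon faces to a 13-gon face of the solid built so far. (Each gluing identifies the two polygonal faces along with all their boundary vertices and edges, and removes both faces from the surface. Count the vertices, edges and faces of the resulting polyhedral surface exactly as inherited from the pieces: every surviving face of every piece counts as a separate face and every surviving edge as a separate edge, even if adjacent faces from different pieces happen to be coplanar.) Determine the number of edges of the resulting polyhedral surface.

A 13-gonal pyramid: V=14, E=26, F=14.
Attach a 14-gonal bipyramid (V=16, E=42, F=28) along a 3-gon: merge 3 vertices and 3 edges, delete both glued faces → V=27, E=65, F=40.
Attach a 13-gonal pyramid (V=14, E=26, F=14) along a 13-gon: merge 13 vertices and 13 edges, delete both glued faces → V=28, E=78, F=52.
Check: V − E + F = 28 − 78 + 52 = 2.

78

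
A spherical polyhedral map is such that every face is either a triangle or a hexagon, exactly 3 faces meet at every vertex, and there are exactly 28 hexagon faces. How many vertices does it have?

Let x be the number of triangles; then F = 28 + x.
Edge–face incidences: 2E = 6·28 + 3·x = 168 + 3x.
Every vertex has degree 3, so 3V = 2E.
Euler: V − E + F = 2 ⇒ (2E)/3 − E + (28 + x) = 2.
Multiply by 6: 2·(2E) − 3·(2E) + 6·(28 + x) = 12, i.e. 168 + 6x − (168 + 3x) = 12.
Collecting terms: 3x = 12, so x = 4.
Then 2E = 168 + 3·4 = 180, so E = 90, V = 2E/3 = 60, F = 28 + 4 = 32.

60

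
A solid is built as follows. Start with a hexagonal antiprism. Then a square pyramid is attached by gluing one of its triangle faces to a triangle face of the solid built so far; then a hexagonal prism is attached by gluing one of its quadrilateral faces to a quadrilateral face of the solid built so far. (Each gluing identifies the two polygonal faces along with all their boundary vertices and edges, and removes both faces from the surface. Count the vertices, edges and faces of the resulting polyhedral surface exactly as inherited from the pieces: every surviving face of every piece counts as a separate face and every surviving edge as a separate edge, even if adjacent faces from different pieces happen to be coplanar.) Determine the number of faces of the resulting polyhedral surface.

23

A hexagonal antiprism: V=12, E=24, F=14.
Attach a square pyramid (V=5, E=8, F=5) along a 3-gon: merge 3 vertices and 3 edges, delete both glued faces → V=14, E=29, F=17.
Attach a hexagonal prism (V=12, E=18, F=8) along a 4-gon: merge 4 vertices and 4 edges, delete both glued faces → V=22, E=43, F=23.
Check: V − E + F = 22 − 43 + 23 = 2.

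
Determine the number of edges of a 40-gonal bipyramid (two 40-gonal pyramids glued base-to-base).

A bipyramid over an n-gon has 2n triangular faces and n + 2 vertices: V = 40 + 2 = 42, E = 3·40 = 120, F = 2·40 = 80.

120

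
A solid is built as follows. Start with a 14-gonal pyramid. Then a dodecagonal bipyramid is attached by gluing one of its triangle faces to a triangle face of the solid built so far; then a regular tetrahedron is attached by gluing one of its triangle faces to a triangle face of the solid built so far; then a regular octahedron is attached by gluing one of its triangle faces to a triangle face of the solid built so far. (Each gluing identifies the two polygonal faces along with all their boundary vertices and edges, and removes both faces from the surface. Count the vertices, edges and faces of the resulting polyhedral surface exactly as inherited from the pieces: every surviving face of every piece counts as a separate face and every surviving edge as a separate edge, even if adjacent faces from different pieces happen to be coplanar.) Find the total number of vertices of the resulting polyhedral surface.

30

A 14-gonal pyramid: V=15, E=28, F=15.
Attach a dodecagonal bipyramid (V=14, E=36, F=24) along a 3-gon: merge 3 vertices and 3 edges, delete both glued faces → V=26, E=61, F=37.
Attach a regular tetrahedron (V=4, E=6, F=4) along a 3-gon: merge 3 vertices and 3 edges, delete both glued faces → V=27, E=64, F=39.
Attach a regular octahedron (V=6, E=12, F=8) along a 3-gon: merge 3 vertices and 3 edges, delete both glued faces → V=30, E=73, F=45.
Check: V − E + F = 30 − 73 + 45 = 2.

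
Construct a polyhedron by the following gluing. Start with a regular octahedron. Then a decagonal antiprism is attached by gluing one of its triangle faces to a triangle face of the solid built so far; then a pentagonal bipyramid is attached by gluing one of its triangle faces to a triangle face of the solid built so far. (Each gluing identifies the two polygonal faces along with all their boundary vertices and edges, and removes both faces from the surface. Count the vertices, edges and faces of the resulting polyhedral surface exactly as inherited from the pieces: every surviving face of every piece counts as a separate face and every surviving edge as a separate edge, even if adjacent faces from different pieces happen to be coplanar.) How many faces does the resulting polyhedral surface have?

36

A regular octahedron: V=6, E=12, F=8.
Attach a decagonal antiprism (V=20, E=40, F=22) along a 3-gon: merge 3 vertices and 3 edges, delete both glued faces → V=23, E=49, F=28.
Attach a pentagonal bipyramid (V=7, E=15, F=10) along a 3-gon: merge 3 vertices and 3 edges, delete both glued faces → V=27, E=61, F=36.
Check: V − E + F = 27 − 61 + 36 = 2.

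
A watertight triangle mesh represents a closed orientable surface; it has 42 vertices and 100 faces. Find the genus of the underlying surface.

Every face is a triangle, so 2E = 3·100 = 300, giving E = 150.
χ = V − E + F = 42 − 150 + 100 = -8.
For a closed orientable surface χ = 2 − 2g, so g = (2 − (-8))/2 = 5.

5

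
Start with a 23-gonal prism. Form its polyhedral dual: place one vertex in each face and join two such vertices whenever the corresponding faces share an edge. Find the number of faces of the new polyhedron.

46

The base solid has V = 46, E = 69, F = 25.
The dual swaps V and F and preserves E: V′ = F = 25, E′ = E = 69, F′ = V = 46.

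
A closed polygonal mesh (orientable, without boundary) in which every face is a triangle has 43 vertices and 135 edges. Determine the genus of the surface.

Every face is a triangle and each edge borders two faces, so 3F = 2·135, giving F = 90.
χ = V − E + F = 43 − 135 + 90 = -2.
For a closed orientable surface χ = 2 − 2g, so g = (2 − (-2))/2 = 2.

2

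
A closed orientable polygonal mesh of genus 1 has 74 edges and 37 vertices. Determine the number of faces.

37

For a closed orientable surface of genus 1, χ = 2 − 2·1 = 0.
F = 0 − V + E = 0 − 37 + 74 = 37.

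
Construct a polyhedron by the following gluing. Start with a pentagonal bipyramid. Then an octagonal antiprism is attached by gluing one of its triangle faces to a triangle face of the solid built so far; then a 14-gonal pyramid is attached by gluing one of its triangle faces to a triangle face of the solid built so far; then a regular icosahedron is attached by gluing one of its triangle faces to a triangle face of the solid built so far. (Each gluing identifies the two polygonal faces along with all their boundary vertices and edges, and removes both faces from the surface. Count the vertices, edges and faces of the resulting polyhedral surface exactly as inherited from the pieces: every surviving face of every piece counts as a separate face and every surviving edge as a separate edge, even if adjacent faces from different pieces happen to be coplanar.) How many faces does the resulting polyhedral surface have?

57

A pentagonal bipyramid: V=7, E=15, F=10.
Attach an octagonal antiprism (V=16, E=32, F=18) along a 3-gon: merge 3 vertices and 3 edges, delete both glued faces → V=20, E=44, F=26.
Attach a 14-gonal pyramid (V=15, E=28, F=15) along a 3-gon: merge 3 vertices and 3 edges, delete both glued faces → V=32, E=69, F=39.
Attach a regular icosahedron (V=12, E=30, F=20) along a 3-gon: merge 3 vertices and 3 edges, delete both glued faces → V=41, E=96, F=57.
Check: V − E + F = 41 − 96 + 57 = 2.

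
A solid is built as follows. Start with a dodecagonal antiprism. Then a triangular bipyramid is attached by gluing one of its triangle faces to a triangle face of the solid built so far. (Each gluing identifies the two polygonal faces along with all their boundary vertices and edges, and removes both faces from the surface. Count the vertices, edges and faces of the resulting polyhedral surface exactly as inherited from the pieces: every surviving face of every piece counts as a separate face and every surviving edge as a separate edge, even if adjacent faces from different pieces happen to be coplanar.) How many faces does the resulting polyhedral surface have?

30

A dodecagonal antiprism: V=24, E=48, F=26.
Attach a triangular bipyramid (V=5, E=9, F=6) along a 3-gon: merge 3 vertices and 3 edges, delete both glued faces → V=26, E=54, F=30.
Check: V − E + F = 26 − 54 + 30 = 2.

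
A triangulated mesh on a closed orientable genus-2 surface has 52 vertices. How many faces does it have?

χ = 2 − 2·2 = -2, and every face is a triangle so 3F = 2E.
V − E + F = -2 with E = 3F/2 gives 52 − (3/2 − 1)·F = -2, so F = 108 and E = 162.

108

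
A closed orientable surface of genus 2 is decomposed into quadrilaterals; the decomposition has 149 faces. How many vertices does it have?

147

χ = 2 − 2·2 = -2, and every face is a square so 4F = 2E.
E = 4·149/2 = 298. Then V = -2 + E − F = -2 + 298 − 149 = 147.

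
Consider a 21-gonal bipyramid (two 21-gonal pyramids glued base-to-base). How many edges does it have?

63

A bipyramid over an n-gon has 2n triangular faces and n + 2 vertices: V = 21 + 2 = 23, E = 3·21 = 63, F = 2·21 = 42.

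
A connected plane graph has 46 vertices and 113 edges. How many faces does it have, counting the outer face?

Euler's formula for a connected plane graph: V − E + F = 2, so F = 2 − 46 + 113 = 69.

69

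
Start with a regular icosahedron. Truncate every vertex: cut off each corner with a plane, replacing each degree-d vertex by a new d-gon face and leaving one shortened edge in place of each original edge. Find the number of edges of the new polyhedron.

The base solid has V = 12, E = 30, F = 20.
Truncation replaces each original edge-end by a new vertex, so V′ = 2E = 60.
Each original edge survives, and each old vertex of degree d contributes d new edges; summing degrees gives Σd = 2E, so E′ = E + 2E = 3E = 90.
Each original face survives and each original vertex becomes one new face: F′ = F + V = 32.

90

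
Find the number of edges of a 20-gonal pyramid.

40

A pyramid on an n-gon base has one n-gon and n triangles: V = 20 + 1 = 21, E = 2·20 = 40, F = 20 + 1 = 21.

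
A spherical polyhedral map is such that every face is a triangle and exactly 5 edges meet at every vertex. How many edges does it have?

30

Each face has 3 edges and each edge borders two faces, so 2E = 3F.
Each vertex has degree 5, so 5V = 2E and hence V = 3F/5.
Euler: V − E + F = 2 ⇒ (3F/5) − (3F/2) + F = 2.
Multiply by 10: (6 − 15 + 10)F = 20, i.e. 1F = 20.
So F = 20, E = 3·20/2 = 30, V = 3·20/5 = 12.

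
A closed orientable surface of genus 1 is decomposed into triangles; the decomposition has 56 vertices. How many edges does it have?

χ = 2 − 2·1 = 0, and every face is a triangle so 3F = 2E.
V − E + F = 0 with E = 3F/2 gives 56 − (3/2 − 1)·F = 0, so F = 112 and E = 168.

168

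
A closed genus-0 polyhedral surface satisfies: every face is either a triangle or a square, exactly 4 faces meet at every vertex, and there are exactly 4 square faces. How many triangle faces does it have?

8

Let x be the number of triangles; then F = 4 + x.
Edge–face incidences: 2E = 4·4 + 3·x = 16 + 3x.
Every vertex has degree 4, so 4V = 2E.
Euler: V − E + F = 2 ⇒ (2E)/4 − E + (4 + x) = 2.
Multiply by 8: 2·(2E) − 4·(2E) + 8·(4 + x) = 16, i.e. 32 + 8x − 2·(16 + 3x) = 16.
Collecting terms: 2x = 16, so x = 8.
Then 2E = 16 + 3·8 = 40, so E = 20, V = 2E/4 = 10, F = 4 + 8 = 12.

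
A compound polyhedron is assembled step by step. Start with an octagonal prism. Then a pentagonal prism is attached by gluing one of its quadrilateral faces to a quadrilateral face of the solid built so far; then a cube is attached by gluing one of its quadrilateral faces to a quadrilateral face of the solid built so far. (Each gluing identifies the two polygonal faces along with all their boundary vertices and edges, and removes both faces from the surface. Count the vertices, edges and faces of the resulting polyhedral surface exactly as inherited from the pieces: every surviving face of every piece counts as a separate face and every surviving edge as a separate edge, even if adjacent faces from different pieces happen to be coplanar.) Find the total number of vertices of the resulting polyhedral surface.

An octagonal prism: V=16, E=24, F=10.
Attach a pentagonal prism (V=10, E=15, F=7) along a 4-gon: merge 4 vertices and 4 edges, delete both glued faces → V=22, E=35, F=15.
Attach a cube (V=8, E=12, F=6) along a 4-gon: merge 4 vertices and 4 edges, delete both glued faces → V=26, E=43, F=19.
Check: V − E + F = 26 − 43 + 19 = 2.

26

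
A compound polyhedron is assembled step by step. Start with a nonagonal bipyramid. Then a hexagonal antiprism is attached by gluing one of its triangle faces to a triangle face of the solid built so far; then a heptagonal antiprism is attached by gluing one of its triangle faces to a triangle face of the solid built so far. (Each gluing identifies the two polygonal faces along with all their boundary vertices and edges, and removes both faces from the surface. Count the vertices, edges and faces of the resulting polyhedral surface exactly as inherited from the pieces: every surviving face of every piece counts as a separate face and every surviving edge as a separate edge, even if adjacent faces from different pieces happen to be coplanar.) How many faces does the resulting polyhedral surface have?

44

A nonagonal bipyramid: V=11, E=27, F=18.
Attach a hexagonal antiprism (V=12, E=24, F=14) along a 3-gon: merge 3 vertices and 3 edges, delete both glued faces → V=20, E=48, F=30.
Attach a heptagonal antiprism (V=14, E=28, F=16) along a 3-gon: merge 3 vertices and 3 edges, delete both glued faces → V=31, E=73, F=44.
Check: V − E + F = 31 − 73 + 44 = 2.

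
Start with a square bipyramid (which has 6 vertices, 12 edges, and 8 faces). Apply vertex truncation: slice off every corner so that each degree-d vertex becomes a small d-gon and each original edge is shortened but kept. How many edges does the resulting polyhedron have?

36

Truncation replaces each original edge-end by a new vertex, so V′ = 2E = 24.
Each original edge survives, and each old vertex of degree d contributes d new edges; summing degrees gives Σd = 2E, so E′ = E + 2E = 3E = 36.
Each original face survives and each original vertex becomes one new face: F′ = F + V = 14.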